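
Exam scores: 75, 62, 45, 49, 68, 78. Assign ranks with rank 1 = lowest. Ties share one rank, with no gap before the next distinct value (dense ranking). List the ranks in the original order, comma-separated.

Sorted (ascending): 45, 49, 62, 68, 75, 78
No ties — each value takes its position as its rank.

5, 3, 1, 2, 4, 6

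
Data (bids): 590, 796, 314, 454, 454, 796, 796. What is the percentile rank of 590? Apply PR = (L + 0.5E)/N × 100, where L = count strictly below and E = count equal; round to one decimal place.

50.0

N = 7.
Strictly below 590: 3. Equal to 590: 1.
PR = (3 + 0.5·1)/7 × 100 = 50.0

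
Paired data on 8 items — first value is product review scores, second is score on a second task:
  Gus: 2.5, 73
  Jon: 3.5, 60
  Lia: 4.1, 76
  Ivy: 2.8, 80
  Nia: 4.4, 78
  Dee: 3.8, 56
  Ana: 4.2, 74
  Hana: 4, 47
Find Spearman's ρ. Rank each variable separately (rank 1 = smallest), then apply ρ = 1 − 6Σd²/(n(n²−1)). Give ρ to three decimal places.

Ranks of variable 1: 1, 3, 6, 2, 8, 4, 7, 5
Ranks of variable 2: 4, 3, 6, 8, 7, 2, 5, 1
d = r₁ − r₂: -3, 0, 0, -6, 1, 2, 2, 4
d²: 9, 0, 0, 36, 1, 4, 4, 16; Σd² = 70
ρ = 1 − 6·70/(8·63) = 1 − 420/504 = 0.167

0.167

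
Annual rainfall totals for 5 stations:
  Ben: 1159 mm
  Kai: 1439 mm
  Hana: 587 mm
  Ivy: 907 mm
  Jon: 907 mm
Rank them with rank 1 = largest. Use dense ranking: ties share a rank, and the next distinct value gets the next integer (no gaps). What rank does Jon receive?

3

Sorted (descending): 1439, 1159, 907, 907, 587
The 2 values of 907 share dense rank 3.
Remaining distinct values take the next consecutive integers.
Jon has value 907 mm → rank 3.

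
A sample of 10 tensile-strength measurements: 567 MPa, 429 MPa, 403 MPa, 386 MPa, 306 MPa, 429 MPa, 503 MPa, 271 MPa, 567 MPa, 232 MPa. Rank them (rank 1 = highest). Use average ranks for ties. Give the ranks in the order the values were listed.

1.5, 4.5, 6, 7, 8, 4.5, 3, 9, 1.5, 10

Sorted (descending): 567, 567, 503, 429, 429, 403, 386, 306, 271, 232
The 2 values of 567 occupy positions 1–2 → average rank (1+2)/2 = 1.5.
The 2 values of 429 occupy positions 4–5 → average rank (4+5)/2 = 4.5.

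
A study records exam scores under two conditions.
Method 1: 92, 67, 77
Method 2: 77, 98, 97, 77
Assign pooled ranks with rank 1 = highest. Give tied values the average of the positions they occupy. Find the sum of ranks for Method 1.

Sorted (descending): 98, 97, 92, 77, 77, 77, 67
The 3 values of 77 occupy positions 4–6 → average rank 5.
Method 1 values → pooled ranks: 92→3, 67→7, 77→5
Rank sum = 3 + 7 + 5 = 15

15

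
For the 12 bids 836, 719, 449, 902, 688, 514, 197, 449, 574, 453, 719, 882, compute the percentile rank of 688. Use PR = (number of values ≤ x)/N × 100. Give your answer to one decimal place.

58.3

N = 12.
Strictly below 688: 6. Equal to 688: 1.
PR = 7/12 × 100 = 58.3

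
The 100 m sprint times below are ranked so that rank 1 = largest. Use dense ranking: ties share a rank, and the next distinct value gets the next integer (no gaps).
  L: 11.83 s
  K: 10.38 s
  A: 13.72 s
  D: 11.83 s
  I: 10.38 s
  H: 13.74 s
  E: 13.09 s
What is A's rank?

Sorted (descending): 13.74, 13.72, 13.09, 11.83, 11.83, 10.38, 10.38
The 2 values of 11.83 share dense rank 4.
The 2 values of 10.38 share dense rank 5.
Remaining distinct values take the next consecutive integers.
A has value 13.72 s → rank 2.

2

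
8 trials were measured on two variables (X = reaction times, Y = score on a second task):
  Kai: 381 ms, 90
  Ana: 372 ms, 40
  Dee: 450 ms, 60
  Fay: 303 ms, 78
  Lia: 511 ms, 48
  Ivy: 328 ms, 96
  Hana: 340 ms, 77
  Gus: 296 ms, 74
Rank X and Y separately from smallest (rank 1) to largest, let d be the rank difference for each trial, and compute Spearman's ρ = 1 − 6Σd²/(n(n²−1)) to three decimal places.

Ranks of variable 1: 6, 5, 7, 2, 8, 3, 4, 1
Ranks of variable 2: 7, 1, 3, 6, 2, 8, 5, 4
d = r₁ − r₂: -1, 4, 4, -4, 6, -5, -1, -3
d²: 1, 16, 16, 16, 36, 25, 1, 9; Σd² = 120
ρ = 1 − 6·120/(8·63) = 1 − 720/504 = -0.429

-0.429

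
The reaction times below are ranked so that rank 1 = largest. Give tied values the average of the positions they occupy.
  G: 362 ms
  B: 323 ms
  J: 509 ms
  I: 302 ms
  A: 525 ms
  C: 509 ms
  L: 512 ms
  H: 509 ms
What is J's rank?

Sorted (descending): 525, 512, 509, 509, 509, 362, 323, 302
The 3 values of 509 occupy positions 3–5 → average rank 4.
J has value 509 ms → rank 4.

4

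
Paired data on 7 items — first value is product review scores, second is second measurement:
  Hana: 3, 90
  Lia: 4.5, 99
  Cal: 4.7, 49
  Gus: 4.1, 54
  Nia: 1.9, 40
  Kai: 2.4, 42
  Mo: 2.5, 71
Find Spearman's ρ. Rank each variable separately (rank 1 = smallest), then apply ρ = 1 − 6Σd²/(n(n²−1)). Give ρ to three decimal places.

Ranks of variable 1: 4, 6, 7, 5, 1, 2, 3
Ranks of variable 2: 6, 7, 3, 4, 1, 2, 5
d = r₁ − r₂: -2, -1, 4, 1, 0, 0, -2
d²: 4, 1, 16, 1, 0, 0, 4; Σd² = 26
ρ = 1 − 6·26/(7·48) = 1 − 156/336 = 0.536

0.536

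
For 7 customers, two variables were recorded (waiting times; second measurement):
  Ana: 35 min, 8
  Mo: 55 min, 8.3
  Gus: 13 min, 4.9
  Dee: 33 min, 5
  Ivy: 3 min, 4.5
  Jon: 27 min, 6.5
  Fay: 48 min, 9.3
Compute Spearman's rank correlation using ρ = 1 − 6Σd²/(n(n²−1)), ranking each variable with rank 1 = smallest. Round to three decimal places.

0.929

Ranks of variable 1: 5, 7, 2, 4, 1, 3, 6
Ranks of variable 2: 5, 6, 2, 3, 1, 4, 7
d = r₁ − r₂: 0, 1, 0, 1, 0, -1, -1
d²: 0, 1, 0, 1, 0, 1, 1; Σd² = 4
ρ = 1 − 6·4/(7·48) = 1 − 24/336 = 0.929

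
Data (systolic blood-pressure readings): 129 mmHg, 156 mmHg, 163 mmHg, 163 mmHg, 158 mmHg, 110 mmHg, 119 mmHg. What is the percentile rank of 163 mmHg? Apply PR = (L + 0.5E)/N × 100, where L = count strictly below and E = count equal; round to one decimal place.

85.7

N = 7.
Strictly below 163: 5. Equal to 163: 2.
PR = (5 + 0.5·2)/7 × 100 = 85.7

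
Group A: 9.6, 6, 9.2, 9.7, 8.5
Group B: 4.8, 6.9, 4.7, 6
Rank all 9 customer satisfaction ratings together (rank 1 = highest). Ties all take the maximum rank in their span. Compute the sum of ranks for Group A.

Sorted (descending): 9.7, 9.6, 9.2, 8.5, 6.9, 6, 6, 4.8, 4.7
The 2 values of 6 occupy positions 6–7 → each gets rank 7.
Group A values → pooled ranks: 9.6→2, 6→7, 9.2→3, 9.7→1, 8.5→4
Rank sum = 2 + 7 + 3 + 1 + 4 = 17

17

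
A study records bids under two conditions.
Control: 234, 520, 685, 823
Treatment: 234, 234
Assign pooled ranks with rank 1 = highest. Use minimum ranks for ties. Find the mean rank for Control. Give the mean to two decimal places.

Sorted (descending): 823, 685, 520, 234, 234, 234
The 3 values of 234 occupy positions 4–6 → each gets rank 4.
Control values → pooled ranks: 234→4, 520→3, 685→2, 823→1
Mean rank = (4 + 3 + 2 + 1) / 4 = 2.50

2.50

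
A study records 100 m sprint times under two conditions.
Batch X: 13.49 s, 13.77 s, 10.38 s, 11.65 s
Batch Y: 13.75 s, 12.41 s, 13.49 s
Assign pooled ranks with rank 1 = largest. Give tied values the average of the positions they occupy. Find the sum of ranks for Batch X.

Sorted (descending): 13.77, 13.75, 13.49, 13.49, 12.41, 11.65, 10.38
The 2 values of 13.49 occupy positions 3–4 → average rank (3+4)/2 = 3.5.
Batch X values → pooled ranks: 13.49→3.5, 13.77→1, 10.38→7, 11.65→6
Rank sum = 3.5 + 1 + 7 + 6 = 17.5

17.5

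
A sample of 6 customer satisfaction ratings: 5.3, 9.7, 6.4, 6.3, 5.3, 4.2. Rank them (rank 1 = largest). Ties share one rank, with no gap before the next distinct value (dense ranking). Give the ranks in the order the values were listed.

4, 1, 2, 3, 4, 5

Sorted (descending): 9.7, 6.4, 6.3, 5.3, 5.3, 4.2
The 2 values of 5.3 share dense rank 4.
Remaining distinct values take the next consecutive integers.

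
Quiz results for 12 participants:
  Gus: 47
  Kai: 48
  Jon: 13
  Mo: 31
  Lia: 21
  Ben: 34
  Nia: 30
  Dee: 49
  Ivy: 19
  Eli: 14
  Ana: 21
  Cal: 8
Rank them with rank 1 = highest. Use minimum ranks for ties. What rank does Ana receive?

Sorted (descending): 49, 48, 47, 34, 31, 30, 21, 21, 19, 14, 13, 8
The 2 values of 21 occupy positions 7–8 → each gets rank 7.
Ana has value 21 → rank 7.

7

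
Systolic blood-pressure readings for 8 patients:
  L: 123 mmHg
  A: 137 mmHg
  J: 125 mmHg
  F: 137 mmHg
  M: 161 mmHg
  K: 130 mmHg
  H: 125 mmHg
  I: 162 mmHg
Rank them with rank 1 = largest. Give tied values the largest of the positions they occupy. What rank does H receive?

Sorted (descending): 162, 161, 137, 137, 130, 125, 125, 123
The 2 values of 137 occupy positions 3–4 → each gets rank 4.
The 2 values of 125 occupy positions 6–7 → each gets rank 7.
H has value 125 mmHg → rank 7.

7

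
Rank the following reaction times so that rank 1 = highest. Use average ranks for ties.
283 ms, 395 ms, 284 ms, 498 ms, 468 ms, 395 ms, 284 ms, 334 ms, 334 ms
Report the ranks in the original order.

Sorted (descending): 498, 468, 395, 395, 334, 334, 284, 284, 283
The 2 values of 395 occupy positions 3–4 → average rank (3+4)/2 = 3.5.
The 2 values of 334 occupy positions 5–6 → average rank (5+6)/2 = 5.5.
The 2 values of 284 occupy positions 7–8 → average rank (7+8)/2 = 7.5.

9, 3.5, 7.5, 1, 2, 3.5, 7.5, 5.5, 5.5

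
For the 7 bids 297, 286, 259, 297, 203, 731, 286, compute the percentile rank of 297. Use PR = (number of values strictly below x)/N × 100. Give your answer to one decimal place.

N = 7.
Strictly below 297: 4. Equal to 297: 2.
PR = 4/7 × 100 = 57.1

57.1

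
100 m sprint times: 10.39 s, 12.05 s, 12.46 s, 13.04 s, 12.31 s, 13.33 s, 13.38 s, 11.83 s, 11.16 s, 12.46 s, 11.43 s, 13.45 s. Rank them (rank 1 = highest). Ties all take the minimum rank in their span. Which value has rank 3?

13.33

Sorted (descending): 13.45, 13.38, 13.33, 13.04, 12.46, 12.46, 12.31, 12.05, 11.83, 11.43, 11.16, 10.39
The 2 values of 12.46 occupy positions 5–6 → each gets rank 5.
Rank 3 → value 13.33.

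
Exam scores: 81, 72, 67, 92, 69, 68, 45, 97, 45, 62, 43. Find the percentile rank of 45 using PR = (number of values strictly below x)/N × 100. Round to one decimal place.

N = 11.
Strictly below 45: 1. Equal to 45: 2.
PR = 1/11 × 100 = 9.1

9.1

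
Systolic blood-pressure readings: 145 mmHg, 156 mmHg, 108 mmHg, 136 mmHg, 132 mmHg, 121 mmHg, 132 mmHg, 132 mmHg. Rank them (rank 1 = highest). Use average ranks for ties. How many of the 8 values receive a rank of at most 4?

Sorted (descending): 156, 145, 136, 132, 132, 132, 121, 108
The 3 values of 132 occupy positions 4–6 → average rank 5.
Ranks ≤ 4: {1, 2, 3} → 3 values.

3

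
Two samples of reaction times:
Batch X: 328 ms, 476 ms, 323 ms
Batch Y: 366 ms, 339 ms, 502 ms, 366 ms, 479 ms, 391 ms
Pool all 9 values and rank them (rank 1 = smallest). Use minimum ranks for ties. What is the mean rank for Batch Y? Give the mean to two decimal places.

Sorted (ascending): 323, 328, 339, 366, 366, 391, 476, 479, 502
The 2 values of 366 occupy positions 4–5 → each gets rank 4.
Batch Y values → pooled ranks: 366→4, 339→3, 502→9, 366→4, 479→8, 391→6
Mean rank = (4 + 3 + 9 + 4 + 8 + 6) / 6 = 5.67

5.67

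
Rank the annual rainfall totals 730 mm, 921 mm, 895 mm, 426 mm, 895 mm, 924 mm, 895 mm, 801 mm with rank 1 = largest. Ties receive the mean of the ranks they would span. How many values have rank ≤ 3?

2

Sorted (descending): 924, 921, 895, 895, 895, 801, 730, 426
The 3 values of 895 occupy positions 3–5 → average rank 4.
Ranks ≤ 3: {1, 2} → 2 values.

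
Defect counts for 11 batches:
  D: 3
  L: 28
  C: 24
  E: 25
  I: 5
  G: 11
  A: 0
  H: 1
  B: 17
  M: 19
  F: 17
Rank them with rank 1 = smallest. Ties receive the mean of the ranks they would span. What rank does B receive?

Sorted (ascending): 0, 1, 3, 5, 11, 17, 17, 19, 24, 25, 28
The 2 values of 17 occupy positions 6–7 → average rank (6+7)/2 = 6.5.
B has value 17 → rank 6.5.

6.5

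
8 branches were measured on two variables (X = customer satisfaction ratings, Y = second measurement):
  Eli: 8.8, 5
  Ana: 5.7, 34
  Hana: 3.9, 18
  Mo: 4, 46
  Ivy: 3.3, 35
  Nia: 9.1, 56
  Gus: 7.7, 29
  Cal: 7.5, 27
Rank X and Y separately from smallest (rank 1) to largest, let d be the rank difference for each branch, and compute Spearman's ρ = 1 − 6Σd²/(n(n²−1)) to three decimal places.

Ranks of variable 1: 7, 4, 2, 3, 1, 8, 6, 5
Ranks of variable 2: 1, 5, 2, 7, 6, 8, 4, 3
d = r₁ − r₂: 6, -1, 0, -4, -5, 0, 2, 2
d²: 36, 1, 0, 16, 25, 0, 4, 4; Σd² = 86
ρ = 1 − 6·86/(8·63) = 1 − 516/504 = -0.024

-0.024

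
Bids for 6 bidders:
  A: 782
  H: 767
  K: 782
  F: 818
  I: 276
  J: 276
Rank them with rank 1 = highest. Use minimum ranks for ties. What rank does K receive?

2

Sorted (descending): 818, 782, 782, 767, 276, 276
The 2 values of 782 occupy positions 2–3 → each gets rank 2.
The 2 values of 276 occupy positions 5–6 → each gets rank 5.
K has value 782 → rank 2.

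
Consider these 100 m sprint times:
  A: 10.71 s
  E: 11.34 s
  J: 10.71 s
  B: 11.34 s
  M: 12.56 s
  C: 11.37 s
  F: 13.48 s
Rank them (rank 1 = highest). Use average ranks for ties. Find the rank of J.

6.5

Sorted (descending): 13.48, 12.56, 11.37, 11.34, 11.34, 10.71, 10.71
The 2 values of 11.34 occupy positions 4–5 → average rank (4+5)/2 = 4.5.
The 2 values of 10.71 occupy positions 6–7 → average rank (6+7)/2 = 6.5.
J has value 10.71 s → rank 6.5.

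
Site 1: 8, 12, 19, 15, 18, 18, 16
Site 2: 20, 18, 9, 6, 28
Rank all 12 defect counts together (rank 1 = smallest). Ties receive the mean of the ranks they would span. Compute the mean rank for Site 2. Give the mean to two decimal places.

7.00

Sorted (ascending): 6, 8, 9, 12, 15, 16, 18, 18, 18, 19, 20, 28
The 3 values of 18 occupy positions 7–9 → average rank 8.
Site 2 values → pooled ranks: 20→11, 18→8, 9→3, 6→1, 28→12
Mean rank = (11 + 8 + 3 + 1 + 12) / 5 = 7.00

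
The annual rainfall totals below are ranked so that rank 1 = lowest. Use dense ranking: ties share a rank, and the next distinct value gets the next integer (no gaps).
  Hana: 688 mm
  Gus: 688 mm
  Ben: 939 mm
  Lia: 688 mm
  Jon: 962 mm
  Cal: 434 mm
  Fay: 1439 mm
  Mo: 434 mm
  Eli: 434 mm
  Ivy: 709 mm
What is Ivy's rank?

Sorted (ascending): 434, 434, 434, 688, 688, 688, 709, 939, 962, 1439
The 3 values of 434 share dense rank 1.
The 3 values of 688 share dense rank 2.
Remaining distinct values take the next consecutive integers.
Ivy has value 709 mm → rank 3.

3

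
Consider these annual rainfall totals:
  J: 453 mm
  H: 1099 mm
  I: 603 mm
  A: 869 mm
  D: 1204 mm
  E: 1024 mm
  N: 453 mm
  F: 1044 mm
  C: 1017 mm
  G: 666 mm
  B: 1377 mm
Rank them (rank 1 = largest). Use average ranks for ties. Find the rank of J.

10.5

Sorted (descending): 1377, 1204, 1099, 1044, 1024, 1017, 869, 666, 603, 453, 453
The 2 values of 453 occupy positions 10–11 → average rank (10+11)/2 = 10.5.
J has value 453 mm → rank 10.5.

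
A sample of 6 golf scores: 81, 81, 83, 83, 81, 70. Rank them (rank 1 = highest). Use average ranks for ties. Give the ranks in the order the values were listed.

Sorted (descending): 83, 83, 81, 81, 81, 70
The 2 values of 83 occupy positions 1–2 → average rank (1+2)/2 = 1.5.
The 3 values of 81 occupy positions 3–5 → average rank 4.

4, 4, 1.5, 1.5, 4, 6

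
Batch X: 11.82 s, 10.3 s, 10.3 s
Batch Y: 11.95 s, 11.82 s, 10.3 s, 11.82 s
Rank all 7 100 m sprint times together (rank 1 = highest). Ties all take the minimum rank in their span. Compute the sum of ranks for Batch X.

12

Sorted (descending): 11.95, 11.82, 11.82, 11.82, 10.3, 10.3, 10.3
The 3 values of 11.82 occupy positions 2–4 → each gets rank 2.
The 3 values of 10.3 occupy positions 5–7 → each gets rank 5.
Batch X values → pooled ranks: 11.82→2, 10.3→5, 10.3→5
Rank sum = 2 + 5 + 5 = 12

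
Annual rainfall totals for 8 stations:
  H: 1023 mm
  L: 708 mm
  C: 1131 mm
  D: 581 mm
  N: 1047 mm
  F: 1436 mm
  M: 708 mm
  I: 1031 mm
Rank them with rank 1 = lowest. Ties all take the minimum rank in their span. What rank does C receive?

7

Sorted (ascending): 581, 708, 708, 1023, 1031, 1047, 1131, 1436
The 2 values of 708 occupy positions 2–3 → each gets rank 2.
C has value 1131 mm → rank 7.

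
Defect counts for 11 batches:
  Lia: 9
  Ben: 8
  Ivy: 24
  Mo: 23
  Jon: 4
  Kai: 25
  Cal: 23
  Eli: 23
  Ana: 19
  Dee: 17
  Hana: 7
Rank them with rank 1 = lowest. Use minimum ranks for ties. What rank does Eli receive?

7

Sorted (ascending): 4, 7, 8, 9, 17, 19, 23, 23, 23, 24, 25
The 3 values of 23 occupy positions 7–9 → each gets rank 7.
Eli has value 23 → rank 7.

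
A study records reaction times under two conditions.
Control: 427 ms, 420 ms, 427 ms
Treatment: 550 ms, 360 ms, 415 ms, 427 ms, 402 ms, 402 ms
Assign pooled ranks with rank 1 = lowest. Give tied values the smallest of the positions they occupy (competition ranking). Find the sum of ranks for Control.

17

Sorted (ascending): 360, 402, 402, 415, 420, 427, 427, 427, 550
The 2 values of 402 occupy positions 2–3 → each gets rank 2.
The 3 values of 427 occupy positions 6–8 → each gets rank 6.
Control values → pooled ranks: 427→6, 420→5, 427→6
Rank sum = 6 + 5 + 6 = 17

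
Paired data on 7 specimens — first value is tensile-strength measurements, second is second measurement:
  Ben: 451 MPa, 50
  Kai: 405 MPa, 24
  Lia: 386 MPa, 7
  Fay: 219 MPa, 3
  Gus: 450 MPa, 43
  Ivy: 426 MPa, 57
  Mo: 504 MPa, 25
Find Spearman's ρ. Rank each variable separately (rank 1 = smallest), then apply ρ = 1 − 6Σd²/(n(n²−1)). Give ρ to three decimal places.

0.679

Ranks of variable 1: 6, 3, 2, 1, 5, 4, 7
Ranks of variable 2: 6, 3, 2, 1, 5, 7, 4
d = r₁ − r₂: 0, 0, 0, 0, 0, -3, 3
d²: 0, 0, 0, 0, 0, 9, 9; Σd² = 18
ρ = 1 − 6·18/(7·48) = 1 − 108/336 = 0.679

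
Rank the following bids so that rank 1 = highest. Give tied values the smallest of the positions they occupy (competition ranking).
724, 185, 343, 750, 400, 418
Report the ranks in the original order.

2, 6, 5, 1, 4, 3

Sorted (descending): 750, 724, 418, 400, 343, 185
No ties — each value takes its position as its rank.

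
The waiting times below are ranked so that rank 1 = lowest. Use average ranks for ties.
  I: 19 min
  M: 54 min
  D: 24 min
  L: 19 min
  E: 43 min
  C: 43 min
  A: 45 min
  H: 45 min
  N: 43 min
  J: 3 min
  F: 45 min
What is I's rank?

2.5

Sorted (ascending): 3, 19, 19, 24, 43, 43, 43, 45, 45, 45, 54
The 2 values of 19 occupy positions 2–3 → average rank (2+3)/2 = 2.5.
The 3 values of 43 occupy positions 5–7 → average rank 6.
The 3 values of 45 occupy positions 8–10 → average rank 9.
I has value 19 min → rank 2.5.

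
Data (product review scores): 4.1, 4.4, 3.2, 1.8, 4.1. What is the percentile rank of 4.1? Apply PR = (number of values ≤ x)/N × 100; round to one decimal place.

80.0

N = 5.
Strictly below 4.1: 2. Equal to 4.1: 2.
PR = 4/5 × 100 = 80.0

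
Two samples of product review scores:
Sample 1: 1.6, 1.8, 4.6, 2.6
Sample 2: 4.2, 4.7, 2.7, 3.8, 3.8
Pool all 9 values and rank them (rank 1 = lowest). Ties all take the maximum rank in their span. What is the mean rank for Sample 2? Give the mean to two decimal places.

Sorted (ascending): 1.6, 1.8, 2.6, 2.7, 3.8, 3.8, 4.2, 4.6, 4.7
The 2 values of 3.8 occupy positions 5–6 → each gets rank 6.
Sample 2 values → pooled ranks: 4.2→7, 4.7→9, 2.7→4, 3.8→6, 3.8→6
Mean rank = (7 + 9 + 4 + 6 + 6) / 5 = 6.40

6.40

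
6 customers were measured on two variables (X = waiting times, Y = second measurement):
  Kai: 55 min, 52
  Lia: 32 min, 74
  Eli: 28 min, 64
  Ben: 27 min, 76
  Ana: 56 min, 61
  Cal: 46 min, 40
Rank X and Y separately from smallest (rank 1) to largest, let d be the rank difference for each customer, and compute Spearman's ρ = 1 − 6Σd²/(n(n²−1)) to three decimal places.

-0.714

Ranks of variable 1: 5, 3, 2, 1, 6, 4
Ranks of variable 2: 2, 5, 4, 6, 3, 1
d = r₁ − r₂: 3, -2, -2, -5, 3, 3
d²: 9, 4, 4, 25, 9, 9; Σd² = 60
ρ = 1 − 6·60/(6·35) = 1 − 360/210 = -0.714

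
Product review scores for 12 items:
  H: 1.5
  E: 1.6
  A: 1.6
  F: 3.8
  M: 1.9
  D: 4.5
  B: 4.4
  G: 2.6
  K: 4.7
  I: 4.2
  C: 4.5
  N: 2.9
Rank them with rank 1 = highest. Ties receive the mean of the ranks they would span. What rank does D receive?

Sorted (descending): 4.7, 4.5, 4.5, 4.4, 4.2, 3.8, 2.9, 2.6, 1.9, 1.6, 1.6, 1.5
The 2 values of 4.5 occupy positions 2–3 → average rank (2+3)/2 = 2.5.
The 2 values of 1.6 occupy positions 10–11 → average rank (10+11)/2 = 10.5.
D has value 4.5 → rank 2.5.

2.5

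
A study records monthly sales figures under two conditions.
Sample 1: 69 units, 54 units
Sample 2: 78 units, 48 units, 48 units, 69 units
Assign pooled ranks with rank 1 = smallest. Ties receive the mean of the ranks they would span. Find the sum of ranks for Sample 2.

Sorted (ascending): 48, 48, 54, 69, 69, 78
The 2 values of 48 occupy positions 1–2 → average rank (1+2)/2 = 1.5.
The 2 values of 69 occupy positions 4–5 → average rank (4+5)/2 = 4.5.
Sample 2 values → pooled ranks: 78→6, 48→1.5, 48→1.5, 69→4.5
Rank sum = 6 + 1.5 + 1.5 + 4.5 = 13.5

13.5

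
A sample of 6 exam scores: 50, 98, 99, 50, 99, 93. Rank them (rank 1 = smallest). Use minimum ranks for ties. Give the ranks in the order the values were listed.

Sorted (ascending): 50, 50, 93, 98, 99, 99
The 2 values of 50 occupy positions 1–2 → each gets rank 1.
The 2 values of 99 occupy positions 5–6 → each gets rank 5.

1, 4, 5, 1, 5, 3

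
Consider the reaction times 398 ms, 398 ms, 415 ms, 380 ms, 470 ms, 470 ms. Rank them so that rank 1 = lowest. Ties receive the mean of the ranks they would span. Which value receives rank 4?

Sorted (ascending): 380, 398, 398, 415, 470, 470
The 2 values of 398 occupy positions 2–3 → average rank (2+3)/2 = 2.5.
The 2 values of 470 occupy positions 5–6 → average rank (5+6)/2 = 5.5.
Rank 4 → value 415.

415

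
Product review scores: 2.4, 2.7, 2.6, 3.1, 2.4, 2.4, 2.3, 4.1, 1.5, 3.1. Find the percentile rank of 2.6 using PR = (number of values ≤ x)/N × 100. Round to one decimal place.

N = 10.
Strictly below 2.6: 5. Equal to 2.6: 1.
PR = 6/10 × 100 = 60.0

60.0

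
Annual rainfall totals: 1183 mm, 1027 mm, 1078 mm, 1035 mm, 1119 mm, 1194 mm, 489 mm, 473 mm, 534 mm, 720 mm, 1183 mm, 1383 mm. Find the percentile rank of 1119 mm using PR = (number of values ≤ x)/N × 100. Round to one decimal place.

N = 12.
Strictly below 1119: 7. Equal to 1119: 1.
PR = 8/12 × 100 = 66.7

66.7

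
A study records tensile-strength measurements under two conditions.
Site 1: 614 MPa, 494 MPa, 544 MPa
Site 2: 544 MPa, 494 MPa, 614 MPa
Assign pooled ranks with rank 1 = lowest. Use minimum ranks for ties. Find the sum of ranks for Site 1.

9

Sorted (ascending): 494, 494, 544, 544, 614, 614
The 2 values of 494 occupy positions 1–2 → each gets rank 1.
The 2 values of 544 occupy positions 3–4 → each gets rank 3.
The 2 values of 614 occupy positions 5–6 → each gets rank 5.
Site 1 values → pooled ranks: 614→5, 494→1, 544→3
Rank sum = 5 + 1 + 3 = 9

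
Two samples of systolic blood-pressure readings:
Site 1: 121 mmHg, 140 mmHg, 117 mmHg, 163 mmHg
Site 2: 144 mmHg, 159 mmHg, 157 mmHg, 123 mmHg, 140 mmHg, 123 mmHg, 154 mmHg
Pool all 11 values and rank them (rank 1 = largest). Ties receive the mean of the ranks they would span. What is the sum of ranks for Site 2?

Sorted (descending): 163, 159, 157, 154, 144, 140, 140, 123, 123, 121, 117
The 2 values of 140 occupy positions 6–7 → average rank (6+7)/2 = 6.5.
The 2 values of 123 occupy positions 8–9 → average rank (8+9)/2 = 8.5.
Site 2 values → pooled ranks: 144→5, 159→2, 157→3, 123→8.5, 140→6.5, 123→8.5, 154→4
Rank sum = 5 + 2 + 3 + 8.5 + 6.5 + 8.5 + 4 = 37.5

37.5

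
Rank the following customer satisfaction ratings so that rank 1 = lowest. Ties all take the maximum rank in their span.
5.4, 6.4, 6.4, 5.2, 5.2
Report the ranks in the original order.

Sorted (ascending): 5.2, 5.2, 5.4, 6.4, 6.4
The 2 values of 5.2 occupy positions 1–2 → each gets rank 2.
The 2 values of 6.4 occupy positions 4–5 → each gets rank 5.

3, 5, 5, 2, 2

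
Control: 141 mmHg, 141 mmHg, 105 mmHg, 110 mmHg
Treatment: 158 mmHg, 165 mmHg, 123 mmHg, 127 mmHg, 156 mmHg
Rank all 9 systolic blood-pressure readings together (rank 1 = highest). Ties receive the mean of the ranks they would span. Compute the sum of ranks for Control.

26

Sorted (descending): 165, 158, 156, 141, 141, 127, 123, 110, 105
The 2 values of 141 occupy positions 4–5 → average rank (4+5)/2 = 4.5.
Control values → pooled ranks: 141→4.5, 141→4.5, 105→9, 110→8
Rank sum = 4.5 + 4.5 + 9 + 8 = 26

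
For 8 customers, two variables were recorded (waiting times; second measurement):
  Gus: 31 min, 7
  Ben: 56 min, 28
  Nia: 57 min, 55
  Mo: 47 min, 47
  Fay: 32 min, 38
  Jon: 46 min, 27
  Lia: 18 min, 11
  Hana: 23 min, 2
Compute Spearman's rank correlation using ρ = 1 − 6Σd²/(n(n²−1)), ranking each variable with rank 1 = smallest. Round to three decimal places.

0.810

Ranks of variable 1: 3, 7, 8, 6, 4, 5, 1, 2
Ranks of variable 2: 2, 5, 8, 7, 6, 4, 3, 1
d = r₁ − r₂: 1, 2, 0, -1, -2, 1, -2, 1
d²: 1, 4, 0, 1, 4, 1, 4, 1; Σd² = 16
ρ = 1 − 6·16/(8·63) = 1 − 96/504 = 0.810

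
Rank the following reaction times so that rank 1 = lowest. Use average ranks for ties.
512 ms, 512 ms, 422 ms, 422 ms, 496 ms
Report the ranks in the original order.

Sorted (ascending): 422, 422, 496, 512, 512
The 2 values of 422 occupy positions 1–2 → average rank (1+2)/2 = 1.5.
The 2 values of 512 occupy positions 4–5 → average rank (4+5)/2 = 4.5.

4.5, 4.5, 1.5, 1.5, 3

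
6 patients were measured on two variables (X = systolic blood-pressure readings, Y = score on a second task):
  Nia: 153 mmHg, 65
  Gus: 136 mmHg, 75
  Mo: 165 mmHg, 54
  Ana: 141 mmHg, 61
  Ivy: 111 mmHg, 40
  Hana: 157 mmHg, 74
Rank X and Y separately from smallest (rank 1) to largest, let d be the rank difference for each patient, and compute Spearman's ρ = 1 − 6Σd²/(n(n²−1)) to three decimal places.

Ranks of variable 1: 4, 2, 6, 3, 1, 5
Ranks of variable 2: 4, 6, 2, 3, 1, 5
d = r₁ − r₂: 0, -4, 4, 0, 0, 0
d²: 0, 16, 16, 0, 0, 0; Σd² = 32
ρ = 1 − 6·32/(6·35) = 1 − 192/210 = 0.086

0.086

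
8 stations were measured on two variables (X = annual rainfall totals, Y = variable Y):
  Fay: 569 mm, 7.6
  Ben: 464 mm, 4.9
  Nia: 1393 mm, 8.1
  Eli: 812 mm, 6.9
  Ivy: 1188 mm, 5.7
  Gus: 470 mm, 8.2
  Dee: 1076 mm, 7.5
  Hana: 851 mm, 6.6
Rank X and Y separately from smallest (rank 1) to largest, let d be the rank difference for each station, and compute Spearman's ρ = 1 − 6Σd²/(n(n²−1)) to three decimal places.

0.095

Ranks of variable 1: 3, 1, 8, 4, 7, 2, 6, 5
Ranks of variable 2: 6, 1, 7, 4, 2, 8, 5, 3
d = r₁ − r₂: -3, 0, 1, 0, 5, -6, 1, 2
d²: 9, 0, 1, 0, 25, 36, 1, 4; Σd² = 76
ρ = 1 − 6·76/(8·63) = 1 − 456/504 = 0.095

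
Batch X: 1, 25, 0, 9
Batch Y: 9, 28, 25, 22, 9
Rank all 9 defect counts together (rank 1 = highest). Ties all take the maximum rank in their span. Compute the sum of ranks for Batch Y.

22

Sorted (descending): 28, 25, 25, 22, 9, 9, 9, 1, 0
The 2 values of 25 occupy positions 2–3 → each gets rank 3.
The 3 values of 9 occupy positions 5–7 → each gets rank 7.
Batch Y values → pooled ranks: 9→7, 28→1, 25→3, 22→4, 9→7
Rank sum = 7 + 1 + 3 + 4 + 7 = 22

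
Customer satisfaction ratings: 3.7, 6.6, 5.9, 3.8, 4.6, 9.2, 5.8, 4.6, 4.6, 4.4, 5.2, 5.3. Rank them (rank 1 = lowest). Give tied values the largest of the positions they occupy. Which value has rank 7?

Sorted (ascending): 3.7, 3.8, 4.4, 4.6, 4.6, 4.6, 5.2, 5.3, 5.8, 5.9, 6.6, 9.2
The 3 values of 4.6 occupy positions 4–6 → each gets rank 6.
Rank 7 → value 5.2.

5.2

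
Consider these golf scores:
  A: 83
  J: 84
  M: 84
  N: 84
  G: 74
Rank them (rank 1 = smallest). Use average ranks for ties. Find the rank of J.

Sorted (ascending): 74, 83, 84, 84, 84
The 3 values of 84 occupy positions 3–5 → average rank 4.
J has value 84 → rank 4.

4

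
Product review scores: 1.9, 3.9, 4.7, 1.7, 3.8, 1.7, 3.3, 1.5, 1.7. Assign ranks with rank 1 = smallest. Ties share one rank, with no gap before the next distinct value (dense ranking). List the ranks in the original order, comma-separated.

Sorted (ascending): 1.5, 1.7, 1.7, 1.7, 1.9, 3.3, 3.8, 3.9, 4.7
The 3 values of 1.7 share dense rank 2.
Remaining distinct values take the next consecutive integers.

3, 6, 7, 2, 5, 2, 4, 1, 2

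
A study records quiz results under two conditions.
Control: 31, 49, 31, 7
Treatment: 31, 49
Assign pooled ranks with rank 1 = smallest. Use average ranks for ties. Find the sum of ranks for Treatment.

8.5

Sorted (ascending): 7, 31, 31, 31, 49, 49
The 3 values of 31 occupy positions 2–4 → average rank 3.
The 2 values of 49 occupy positions 5–6 → average rank (5+6)/2 = 5.5.
Treatment values → pooled ranks: 31→3, 49→5.5
Rank sum = 3 + 5.5 = 8.5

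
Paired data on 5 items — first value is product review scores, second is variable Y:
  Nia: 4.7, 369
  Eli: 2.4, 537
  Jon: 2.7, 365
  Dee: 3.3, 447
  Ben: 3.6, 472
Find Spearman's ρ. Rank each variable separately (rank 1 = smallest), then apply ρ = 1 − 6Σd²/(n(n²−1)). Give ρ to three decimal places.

Ranks of variable 1: 5, 1, 2, 3, 4
Ranks of variable 2: 2, 5, 1, 3, 4
d = r₁ − r₂: 3, -4, 1, 0, 0
d²: 9, 16, 1, 0, 0; Σd² = 26
ρ = 1 − 6·26/(5·24) = 1 − 156/120 = -0.300

-0.300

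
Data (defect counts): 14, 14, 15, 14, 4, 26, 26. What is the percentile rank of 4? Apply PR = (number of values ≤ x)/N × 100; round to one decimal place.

14.3

N = 7.
Strictly below 4: 0. Equal to 4: 1.
PR = 1/7 × 100 = 14.3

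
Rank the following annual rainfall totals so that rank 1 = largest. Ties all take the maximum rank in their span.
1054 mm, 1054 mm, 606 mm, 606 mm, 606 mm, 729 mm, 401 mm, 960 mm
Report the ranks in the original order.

Sorted (descending): 1054, 1054, 960, 729, 606, 606, 606, 401
The 2 values of 1054 occupy positions 1–2 → each gets rank 2.
The 3 values of 606 occupy positions 5–7 → each gets rank 7.

2, 2, 7, 7, 7, 4, 8, 3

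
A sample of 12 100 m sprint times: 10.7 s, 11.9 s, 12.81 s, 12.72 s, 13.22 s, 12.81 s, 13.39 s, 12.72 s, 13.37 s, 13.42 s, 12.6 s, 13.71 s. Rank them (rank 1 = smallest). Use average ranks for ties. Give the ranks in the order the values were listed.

1, 2, 6.5, 4.5, 8, 6.5, 10, 4.5, 9, 11, 3, 12

Sorted (ascending): 10.7, 11.9, 12.6, 12.72, 12.72, 12.81, 12.81, 13.22, 13.37, 13.39, 13.42, 13.71
The 2 values of 12.72 occupy positions 4–5 → average rank (4+5)/2 = 4.5.
The 2 values of 12.81 occupy positions 6–7 → average rank (6+7)/2 = 6.5.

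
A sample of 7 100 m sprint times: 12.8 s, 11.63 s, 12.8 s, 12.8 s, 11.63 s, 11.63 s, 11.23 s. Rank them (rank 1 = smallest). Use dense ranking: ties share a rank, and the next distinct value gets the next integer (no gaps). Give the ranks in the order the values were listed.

Sorted (ascending): 11.23, 11.63, 11.63, 11.63, 12.8, 12.8, 12.8
The 3 values of 11.63 share dense rank 2.
The 3 values of 12.8 share dense rank 3.
Remaining distinct values take the next consecutive integers.

3, 2, 3, 3, 2, 2, 1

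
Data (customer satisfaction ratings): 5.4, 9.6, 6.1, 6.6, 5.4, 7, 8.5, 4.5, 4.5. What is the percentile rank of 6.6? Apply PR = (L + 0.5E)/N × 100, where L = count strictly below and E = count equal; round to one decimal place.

61.1

N = 9.
Strictly below 6.6: 5. Equal to 6.6: 1.
PR = (5 + 0.5·1)/9 × 100 = 61.1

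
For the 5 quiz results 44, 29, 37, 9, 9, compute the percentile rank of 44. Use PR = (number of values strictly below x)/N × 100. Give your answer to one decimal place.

N = 5.
Strictly below 44: 4. Equal to 44: 1.
PR = 4/5 × 100 = 80.0

80.0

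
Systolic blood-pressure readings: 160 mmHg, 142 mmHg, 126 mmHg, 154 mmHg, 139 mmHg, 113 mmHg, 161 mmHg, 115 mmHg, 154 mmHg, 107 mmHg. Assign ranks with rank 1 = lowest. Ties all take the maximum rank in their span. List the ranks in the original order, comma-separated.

Sorted (ascending): 107, 113, 115, 126, 139, 142, 154, 154, 160, 161
The 2 values of 154 occupy positions 7–8 → each gets rank 8.

9, 6, 4, 8, 5, 2, 10, 3, 8, 1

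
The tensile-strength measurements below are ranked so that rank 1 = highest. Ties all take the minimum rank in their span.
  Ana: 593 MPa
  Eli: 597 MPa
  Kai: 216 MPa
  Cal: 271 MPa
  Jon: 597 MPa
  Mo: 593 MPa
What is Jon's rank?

Sorted (descending): 597, 597, 593, 593, 271, 216
The 2 values of 597 occupy positions 1–2 → each gets rank 1.
The 2 values of 593 occupy positions 3–4 → each gets rank 3.
Jon has value 597 MPa → rank 1.

1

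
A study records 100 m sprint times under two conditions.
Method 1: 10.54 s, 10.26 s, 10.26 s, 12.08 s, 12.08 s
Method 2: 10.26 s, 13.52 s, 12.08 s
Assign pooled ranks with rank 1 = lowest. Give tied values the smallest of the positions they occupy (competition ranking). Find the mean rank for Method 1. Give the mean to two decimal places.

3.20

Sorted (ascending): 10.26, 10.26, 10.26, 10.54, 12.08, 12.08, 12.08, 13.52
The 3 values of 10.26 occupy positions 1–3 → each gets rank 1.
The 3 values of 12.08 occupy positions 5–7 → each gets rank 5.
Method 1 values → pooled ranks: 10.54→4, 10.26→1, 10.26→1, 12.08→5, 12.08→5
Mean rank = (4 + 1 + 1 + 5 + 5) / 5 = 3.20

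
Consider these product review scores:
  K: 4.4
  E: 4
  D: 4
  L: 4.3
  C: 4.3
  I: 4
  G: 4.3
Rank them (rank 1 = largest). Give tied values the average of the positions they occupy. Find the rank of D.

Sorted (descending): 4.4, 4.3, 4.3, 4.3, 4, 4, 4
The 3 values of 4.3 occupy positions 2–4 → average rank 3.
The 3 values of 4 occupy positions 5–7 → average rank 6.
D has value 4 → rank 6.

6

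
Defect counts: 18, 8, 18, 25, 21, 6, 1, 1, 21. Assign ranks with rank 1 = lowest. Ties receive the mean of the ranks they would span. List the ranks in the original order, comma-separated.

Sorted (ascending): 1, 1, 6, 8, 18, 18, 21, 21, 25
The 2 values of 1 occupy positions 1–2 → average rank (1+2)/2 = 1.5.
The 2 values of 18 occupy positions 5–6 → average rank (5+6)/2 = 5.5.
The 2 values of 21 occupy positions 7–8 → average rank (7+8)/2 = 7.5.

5.5, 4, 5.5, 9, 7.5, 3, 1.5, 1.5, 7.5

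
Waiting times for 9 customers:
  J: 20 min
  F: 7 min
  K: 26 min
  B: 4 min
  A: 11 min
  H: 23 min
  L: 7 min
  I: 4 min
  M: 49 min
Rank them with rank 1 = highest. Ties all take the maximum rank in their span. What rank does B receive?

Sorted (descending): 49, 26, 23, 20, 11, 7, 7, 4, 4
The 2 values of 7 occupy positions 6–7 → each gets rank 7.
The 2 values of 4 occupy positions 8–9 → each gets rank 9.
B has value 4 min → rank 9.

9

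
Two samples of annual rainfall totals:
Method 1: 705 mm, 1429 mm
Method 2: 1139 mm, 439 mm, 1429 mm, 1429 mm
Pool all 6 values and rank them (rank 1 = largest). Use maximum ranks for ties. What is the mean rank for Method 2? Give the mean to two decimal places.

Sorted (descending): 1429, 1429, 1429, 1139, 705, 439
The 3 values of 1429 occupy positions 1–3 → each gets rank 3.
Method 2 values → pooled ranks: 1139→4, 439→6, 1429→3, 1429→3
Mean rank = (4 + 6 + 3 + 3) / 4 = 4.00

4.00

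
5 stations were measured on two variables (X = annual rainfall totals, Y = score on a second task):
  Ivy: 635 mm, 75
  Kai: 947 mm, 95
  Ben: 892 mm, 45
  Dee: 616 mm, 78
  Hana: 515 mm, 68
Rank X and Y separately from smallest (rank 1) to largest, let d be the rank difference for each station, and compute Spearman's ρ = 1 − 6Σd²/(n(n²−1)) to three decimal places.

0.300

Ranks of variable 1: 3, 5, 4, 2, 1
Ranks of variable 2: 3, 5, 1, 4, 2
d = r₁ − r₂: 0, 0, 3, -2, -1
d²: 0, 0, 9, 4, 1; Σd² = 14
ρ = 1 − 6·14/(5·24) = 1 − 84/120 = 0.300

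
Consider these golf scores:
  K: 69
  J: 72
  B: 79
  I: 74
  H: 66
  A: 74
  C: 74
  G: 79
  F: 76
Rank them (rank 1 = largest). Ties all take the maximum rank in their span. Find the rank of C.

Sorted (descending): 79, 79, 76, 74, 74, 74, 72, 69, 66
The 2 values of 79 occupy positions 1–2 → each gets rank 2.
The 3 values of 74 occupy positions 4–6 → each gets rank 6.
C has value 74 → rank 6.

6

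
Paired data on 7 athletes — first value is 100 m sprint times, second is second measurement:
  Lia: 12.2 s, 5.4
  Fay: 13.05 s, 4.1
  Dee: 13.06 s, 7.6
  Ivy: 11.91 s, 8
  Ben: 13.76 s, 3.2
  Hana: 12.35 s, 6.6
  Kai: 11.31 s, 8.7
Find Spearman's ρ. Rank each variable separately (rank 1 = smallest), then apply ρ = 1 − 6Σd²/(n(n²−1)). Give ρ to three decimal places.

Ranks of variable 1: 3, 5, 6, 2, 7, 4, 1
Ranks of variable 2: 3, 2, 5, 6, 1, 4, 7
d = r₁ − r₂: 0, 3, 1, -4, 6, 0, -6
d²: 0, 9, 1, 16, 36, 0, 36; Σd² = 98
ρ = 1 − 6·98/(7·48) = 1 − 588/336 = -0.750

-0.750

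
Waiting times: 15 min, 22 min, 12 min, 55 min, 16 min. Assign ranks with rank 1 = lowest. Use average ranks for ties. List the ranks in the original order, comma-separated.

Sorted (ascending): 12, 15, 16, 22, 55
No ties — each value takes its position as its rank.

2, 4, 1, 5, 3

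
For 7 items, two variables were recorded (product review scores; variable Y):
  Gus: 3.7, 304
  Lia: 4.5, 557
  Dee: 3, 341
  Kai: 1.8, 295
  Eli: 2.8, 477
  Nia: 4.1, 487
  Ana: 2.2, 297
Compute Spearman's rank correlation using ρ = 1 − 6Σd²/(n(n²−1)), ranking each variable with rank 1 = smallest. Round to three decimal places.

0.857

Ranks of variable 1: 5, 7, 4, 1, 3, 6, 2
Ranks of variable 2: 3, 7, 4, 1, 5, 6, 2
d = r₁ − r₂: 2, 0, 0, 0, -2, 0, 0
d²: 4, 0, 0, 0, 4, 0, 0; Σd² = 8
ρ = 1 − 6·8/(7·48) = 1 − 48/336 = 0.857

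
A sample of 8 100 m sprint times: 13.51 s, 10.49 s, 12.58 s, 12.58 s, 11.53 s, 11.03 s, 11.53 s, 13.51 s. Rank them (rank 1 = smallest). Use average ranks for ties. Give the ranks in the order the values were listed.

Sorted (ascending): 10.49, 11.03, 11.53, 11.53, 12.58, 12.58, 13.51, 13.51
The 2 values of 11.53 occupy positions 3–4 → average rank (3+4)/2 = 3.5.
The 2 values of 12.58 occupy positions 5–6 → average rank (5+6)/2 = 5.5.
The 2 values of 13.51 occupy positions 7–8 → average rank (7+8)/2 = 7.5.

7.5, 1, 5.5, 5.5, 3.5, 2, 3.5, 7.5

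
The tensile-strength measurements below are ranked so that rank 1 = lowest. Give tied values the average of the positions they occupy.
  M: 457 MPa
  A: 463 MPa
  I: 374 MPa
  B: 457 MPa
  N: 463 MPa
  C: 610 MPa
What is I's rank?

1

Sorted (ascending): 374, 457, 457, 463, 463, 610
The 2 values of 457 occupy positions 2–3 → average rank (2+3)/2 = 2.5.
The 2 values of 463 occupy positions 4–5 → average rank (4+5)/2 = 4.5.
I has value 374 MPa → rank 1.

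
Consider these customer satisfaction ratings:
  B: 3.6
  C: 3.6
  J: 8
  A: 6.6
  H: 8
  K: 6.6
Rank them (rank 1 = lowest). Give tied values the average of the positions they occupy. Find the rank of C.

Sorted (ascending): 3.6, 3.6, 6.6, 6.6, 8, 8
The 2 values of 3.6 occupy positions 1–2 → average rank (1+2)/2 = 1.5.
The 2 values of 6.6 occupy positions 3–4 → average rank (3+4)/2 = 3.5.
The 2 values of 8 occupy positions 5–6 → average rank (5+6)/2 = 5.5.
C has value 3.6 → rank 1.5.

1.5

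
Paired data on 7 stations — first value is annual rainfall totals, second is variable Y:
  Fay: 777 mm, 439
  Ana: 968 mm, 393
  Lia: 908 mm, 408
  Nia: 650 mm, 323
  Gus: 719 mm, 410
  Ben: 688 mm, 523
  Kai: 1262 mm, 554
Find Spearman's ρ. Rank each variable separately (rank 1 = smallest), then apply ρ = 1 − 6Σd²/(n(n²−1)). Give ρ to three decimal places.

0.321

Ranks of variable 1: 4, 6, 5, 1, 3, 2, 7
Ranks of variable 2: 5, 2, 3, 1, 4, 6, 7
d = r₁ − r₂: -1, 4, 2, 0, -1, -4, 0
d²: 1, 16, 4, 0, 1, 16, 0; Σd² = 38
ρ = 1 − 6·38/(7·48) = 1 − 228/336 = 0.321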